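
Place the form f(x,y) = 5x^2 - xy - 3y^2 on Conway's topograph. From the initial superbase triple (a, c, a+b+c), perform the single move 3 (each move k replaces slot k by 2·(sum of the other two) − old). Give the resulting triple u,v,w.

start (5,-3,1) = (f(1,0),f(0,1),f(1,1))
replace slot 3: 2·(5+(-3)) − 1 = 3 → (5,-3,3)

5,-3,3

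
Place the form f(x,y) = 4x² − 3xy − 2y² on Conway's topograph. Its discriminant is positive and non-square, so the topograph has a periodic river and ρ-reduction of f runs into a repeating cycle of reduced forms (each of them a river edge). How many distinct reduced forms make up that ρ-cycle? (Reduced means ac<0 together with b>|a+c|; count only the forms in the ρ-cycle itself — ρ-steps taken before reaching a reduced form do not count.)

D = 41, ⌊√D⌋ = 6
descent: ρ → (-2,3,4)  [lands on river]
river: ρ → (4,5,-1)
river: ρ → (-1,5,4)
river: ρ → (4,3,-2)
river: ρ → (-2,5,2)
river: ρ → (2,3,-4)
river: ρ → (-4,5,1)
river: ρ → (1,5,-4)
river: ρ → (-4,3,2)
river: ρ → (2,5,-2)
ρ-cycle length = 10 (tail of 1 descent step not counted)

10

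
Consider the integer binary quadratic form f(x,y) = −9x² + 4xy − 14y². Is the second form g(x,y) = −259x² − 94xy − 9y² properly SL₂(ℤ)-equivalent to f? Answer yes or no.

D₁ = -488, D₂ = -488
f is negative-definite; reduce −f:
−f: reduced (well bottom): (9,-4,14) with a≤c, −a<b≤a
flip sign back: reduced form of f is (-9,4,-14)
g is negative-definite; reduce −g:
−g: flip: (259,94,9)→(9,-94,259)
−g: translate: b→-4 (≡-94 mod 18), so (9,-94,259)→(9,-4,14)
−g: reduced (well bottom): (9,-4,14) with a≤c, −a<b≤a
flip sign back: reduced form of g is (-9,4,-14)
reduced forms (-9, 4, -14) vs (-9, 4, -14) ⇒ equivalent

yes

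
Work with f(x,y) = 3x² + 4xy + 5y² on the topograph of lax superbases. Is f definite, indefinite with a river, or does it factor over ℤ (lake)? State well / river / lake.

D = b²−4ac = 4² − 4·3·5 = -44
D < 0 ⇒ definite ⇒ every region one sign ⇒ single well

well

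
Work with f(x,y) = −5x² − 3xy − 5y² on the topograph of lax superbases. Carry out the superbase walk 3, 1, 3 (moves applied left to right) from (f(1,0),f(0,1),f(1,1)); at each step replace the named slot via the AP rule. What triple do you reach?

start (-5,-5,-13) = (f(1,0),f(0,1),f(1,1))
replace slot 3: 2·((-5)+(-5)) − (-13) = -7 → (-5,-5,-7)
replace slot 1: 2·((-5)+(-7)) − (-5) = -19 → (-19,-5,-7)
replace slot 3: 2·((-19)+(-5)) − (-7) = -41 → (-19,-5,-41)

-19,-5,-41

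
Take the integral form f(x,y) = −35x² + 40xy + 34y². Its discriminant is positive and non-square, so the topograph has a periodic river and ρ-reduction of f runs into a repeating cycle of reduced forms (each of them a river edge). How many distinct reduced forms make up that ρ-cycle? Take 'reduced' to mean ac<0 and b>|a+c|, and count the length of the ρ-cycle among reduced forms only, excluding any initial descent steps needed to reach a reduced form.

D = 6360, ⌊√D⌋ = 79
river: ρ → (34,28,-41)
river: ρ → (-41,54,21)
river: ρ → (21,72,-14)
river: ρ → (-14,68,31)
river: ρ → (31,56,-26)
river: ρ → (-26,48,39)
river: ρ → (39,30,-35)
river: ρ → (-35,40,34)
ρ-cycle length = 8 (tail of 0 descent steps not counted)

8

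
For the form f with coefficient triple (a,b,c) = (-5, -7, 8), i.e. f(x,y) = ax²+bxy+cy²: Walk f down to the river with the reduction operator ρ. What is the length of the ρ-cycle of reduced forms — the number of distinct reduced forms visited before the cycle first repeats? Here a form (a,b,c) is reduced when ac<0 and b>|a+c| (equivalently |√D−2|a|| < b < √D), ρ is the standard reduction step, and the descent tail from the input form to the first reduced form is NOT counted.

D = 209, ⌊√D⌋ = 14
descent: ρ → (8,7,-5)  [lands on river]
river: ρ → (-5,13,2)
river: ρ → (2,11,-11)
river: ρ → (-11,11,2)
river: ρ → (2,13,-5)
river: ρ → (-5,7,8)
river: ρ → (8,9,-4)
river: ρ → (-4,7,10)
river: ρ → (10,13,-1)
river: ρ → (-1,13,10)
river: ρ → (10,7,-4)
river: ρ → (-4,9,8)
ρ-cycle length = 12 (tail of 1 descent step not counted)

12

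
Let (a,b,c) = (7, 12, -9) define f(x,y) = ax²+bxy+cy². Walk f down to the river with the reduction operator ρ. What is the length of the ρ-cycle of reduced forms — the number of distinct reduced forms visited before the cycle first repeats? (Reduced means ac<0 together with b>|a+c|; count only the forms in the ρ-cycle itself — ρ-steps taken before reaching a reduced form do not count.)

D = 396, ⌊√D⌋ = 19
river: ρ → (-9,6,10)
river: ρ → (10,14,-5)
river: ρ → (-5,16,7)
river: ρ → (7,12,-9)
ρ-cycle length = 4 (tail of 0 descent steps not counted)

4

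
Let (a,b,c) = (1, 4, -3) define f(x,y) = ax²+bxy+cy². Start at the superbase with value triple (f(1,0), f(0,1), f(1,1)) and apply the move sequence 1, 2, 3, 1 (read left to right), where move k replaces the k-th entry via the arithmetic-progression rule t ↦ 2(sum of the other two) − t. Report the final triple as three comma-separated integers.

start (1,-3,2) = (f(1,0),f(0,1),f(1,1))
replace slot 1: 2·((-3)+2) − 1 = -3 → (-3,-3,2)
replace slot 2: 2·((-3)+2) − (-3) = 1 → (-3,1,2)
replace slot 3: 2·((-3)+1) − 2 = -6 → (-3,1,-6)
replace slot 1: 2·(1+(-6)) − (-3) = -7 → (-7,1,-6)

-7,1,-6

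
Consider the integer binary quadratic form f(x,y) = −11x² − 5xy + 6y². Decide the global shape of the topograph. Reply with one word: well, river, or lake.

D = b²−4ac = (-5)² − 4·(-11)·6 = 289
D = 17² is a perfect square ⇒ form factors over ℤ ⇒ lakes

lake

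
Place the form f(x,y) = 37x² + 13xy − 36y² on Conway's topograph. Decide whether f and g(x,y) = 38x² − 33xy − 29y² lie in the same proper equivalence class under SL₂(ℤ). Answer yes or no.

D₁ = 5497, D₂ = 5497
river cycle of f (length 30): (-36, 59, 14), (14, 53, -48), (-48, 43, 19), (19, 71, -6), (-6, 73, 7), (7, 67, -36), (-36, 5, 38), (38, 71, -3), (-3, 73, 14), (14, 67, -18), … (20 more)
river cycle of g (length 30): (-29, 33, 38), (38, 43, -24), (-24, 53, 28), (28, 59, -18), (-18, 49, 43), (43, 37, -24), (-24, 59, 21), (21, 67, -12), (-12, 53, 56), (56, 59, -9), … (20 more)
cycles differ ⇒ inequivalent

no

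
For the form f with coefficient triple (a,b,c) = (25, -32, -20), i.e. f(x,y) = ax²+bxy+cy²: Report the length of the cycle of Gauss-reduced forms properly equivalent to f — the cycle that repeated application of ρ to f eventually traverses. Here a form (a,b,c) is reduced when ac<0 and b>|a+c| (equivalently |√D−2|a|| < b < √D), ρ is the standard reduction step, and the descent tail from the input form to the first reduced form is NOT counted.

D = 3024, ⌊√D⌋ = 54
descent: ρ → (-20,32,25)  [lands on river]
river: ρ → (25,18,-27)
river: ρ → (-27,36,16)
river: ρ → (16,28,-35)
river: ρ → (-35,42,9)
river: ρ → (9,48,-20)
ρ-cycle length = 6 (tail of 1 descent step not counted)

6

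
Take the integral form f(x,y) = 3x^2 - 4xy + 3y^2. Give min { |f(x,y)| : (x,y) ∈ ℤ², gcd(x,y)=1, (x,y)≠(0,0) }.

translate: b→2 (≡-4 mod 6), so (3,-4,3)→(3,2,2)
flip: (3,2,2)→(2,-2,3)
translate: b→2 (≡-2 mod 4), so (2,-2,3)→(2,2,3)
reduced (well bottom): (2,2,3) with a≤c, −a<b≤a
well minimum = a = 2

2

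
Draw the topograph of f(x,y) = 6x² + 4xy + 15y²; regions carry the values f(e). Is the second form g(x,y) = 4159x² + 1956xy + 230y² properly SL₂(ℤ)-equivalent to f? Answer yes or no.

D₁ = -344, D₂ = -344
f: reduced (well bottom): (6,4,15) with a≤c, −a<b≤a
g: flip: (4159,1956,230)→(230,-1956,4159)
g: translate: b→-116 (≡-1956 mod 460), so (230,-1956,4159)→(230,-116,15)
g: flip: (230,-116,15)→(15,116,230)
g: translate: b→-4 (≡116 mod 30), so (15,116,230)→(15,-4,6)
g: flip: (15,-4,6)→(6,4,15)
g: reduced (well bottom): (6,4,15) with a≤c, −a<b≤a
reduced forms (6, 4, 15) vs (6, 4, 15) ⇒ equivalent

yes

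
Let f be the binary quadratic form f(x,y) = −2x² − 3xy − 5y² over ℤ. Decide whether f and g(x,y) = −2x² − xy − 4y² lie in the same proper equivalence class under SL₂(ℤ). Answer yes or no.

D₁ = -31, D₂ = -31
f is negative-definite; reduce −f:
−f: translate: b→-1 (≡3 mod 4), so (2,3,5)→(2,-1,4)
−f: reduced (well bottom): (2,-1,4) with a≤c, −a<b≤a
flip sign back: reduced form of f is (-2,1,-4)
g is negative-definite; reduce −g:
−g: reduced (well bottom): (2,1,4) with a≤c, −a<b≤a
flip sign back: reduced form of g is (-2,-1,-4)
reduced forms (-2, 1, -4) vs (-2, -1, -4) ⇒ inequivalent

no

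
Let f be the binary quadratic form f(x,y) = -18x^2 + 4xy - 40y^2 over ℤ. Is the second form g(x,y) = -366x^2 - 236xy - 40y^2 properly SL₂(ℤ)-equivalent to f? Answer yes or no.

D₁ = -2864, D₂ = -2864
f is negative-definite; reduce −f:
−f: reduced (well bottom): (18,-4,40) with a≤c, −a<b≤a
flip sign back: reduced form of f is (-18,4,-40)
g is negative-definite; reduce −g:
−g: flip: (366,236,40)→(40,-236,366)
−g: translate: b→4 (≡-236 mod 80), so (40,-236,366)→(40,4,18)
−g: flip: (40,4,18)→(18,-4,40)
−g: reduced (well bottom): (18,-4,40) with a≤c, −a<b≤a
flip sign back: reduced form of g is (-18,4,-40)
reduced forms (-18, 4, -40) vs (-18, 4, -40) ⇒ equivalent

yes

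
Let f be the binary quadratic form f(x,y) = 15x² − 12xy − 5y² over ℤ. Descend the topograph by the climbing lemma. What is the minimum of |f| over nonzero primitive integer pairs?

descent: ρ → (-5,12,15)  [lands on river]
river: ρ → (15,18,-2)
river: ρ → (-2,18,15)
river: ρ → (15,12,-5)
river: ρ → (-5,18,6)
river: ρ → (6,18,-5)
closes: descent 1, river 6
min |a| on river = 2

2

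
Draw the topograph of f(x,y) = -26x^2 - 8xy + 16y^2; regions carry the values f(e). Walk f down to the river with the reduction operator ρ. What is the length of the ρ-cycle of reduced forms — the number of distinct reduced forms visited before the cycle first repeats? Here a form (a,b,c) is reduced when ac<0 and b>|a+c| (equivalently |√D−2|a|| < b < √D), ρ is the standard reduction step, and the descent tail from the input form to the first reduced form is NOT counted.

D = 1728, ⌊√D⌋ = 41
descent: ρ → (16,40,-2)  [lands on river]
river: ρ → (-2,40,16)
river: ρ → (16,24,-18)
river: ρ → (-18,12,22)
river: ρ → (22,32,-8)
river: ρ → (-8,32,22)
river: ρ → (22,12,-18)
river: ρ → (-18,24,16)
ρ-cycle length = 8 (tail of 1 descent step not counted)

8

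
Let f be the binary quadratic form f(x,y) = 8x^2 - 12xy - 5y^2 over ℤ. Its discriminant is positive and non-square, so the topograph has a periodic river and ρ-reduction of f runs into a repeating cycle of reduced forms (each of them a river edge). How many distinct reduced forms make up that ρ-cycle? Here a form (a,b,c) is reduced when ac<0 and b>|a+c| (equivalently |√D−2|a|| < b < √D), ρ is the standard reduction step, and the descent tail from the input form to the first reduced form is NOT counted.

D = 304, ⌊√D⌋ = 17
descent: ρ → (-5,12,8)  [lands on river]
river: ρ → (8,4,-9)
river: ρ → (-9,14,3)
river: ρ → (3,16,-4)
river: ρ → (-4,16,3)
river: ρ → (3,14,-9)
river: ρ → (-9,4,8)
river: ρ → (8,12,-5)
river: ρ → (-5,8,12)
river: ρ → (12,16,-1)
river: ρ → (-1,16,12)
river: ρ → (12,8,-5)
ρ-cycle length = 12 (tail of 1 descent step not counted)

12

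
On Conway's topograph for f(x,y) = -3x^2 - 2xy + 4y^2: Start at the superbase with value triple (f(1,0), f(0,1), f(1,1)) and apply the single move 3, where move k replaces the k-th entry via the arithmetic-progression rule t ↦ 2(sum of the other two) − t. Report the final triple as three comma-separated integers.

start (-3,4,-1) = (f(1,0),f(0,1),f(1,1))
replace slot 3: 2·((-3)+4) − (-1) = 3 → (-3,4,3)

-3,4,3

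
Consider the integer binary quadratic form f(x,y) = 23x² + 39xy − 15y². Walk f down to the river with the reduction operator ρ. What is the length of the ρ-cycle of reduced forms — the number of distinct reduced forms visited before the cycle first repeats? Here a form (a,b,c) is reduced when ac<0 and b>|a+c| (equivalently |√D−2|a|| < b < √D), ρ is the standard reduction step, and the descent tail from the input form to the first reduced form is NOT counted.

D = 2901, ⌊√D⌋ = 53
river: ρ → (-15,51,5)
river: ρ → (5,49,-25)
river: ρ → (-25,51,3)
river: ρ → (3,51,-25)
river: ρ → (-25,49,5)
river: ρ → (5,51,-15)
river: ρ → (-15,39,23)
river: ρ → (23,53,-1)
river: ρ → (-1,53,23)
river: ρ → (23,39,-15)
ρ-cycle length = 10 (tail of 0 descent steps not counted)

10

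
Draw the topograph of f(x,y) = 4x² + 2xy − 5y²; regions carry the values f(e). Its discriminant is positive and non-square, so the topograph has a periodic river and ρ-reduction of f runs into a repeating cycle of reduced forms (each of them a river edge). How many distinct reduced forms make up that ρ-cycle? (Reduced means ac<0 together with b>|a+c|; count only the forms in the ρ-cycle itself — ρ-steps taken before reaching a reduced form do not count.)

D = 84, ⌊√D⌋ = 9
river: ρ → (-5,8,1)
river: ρ → (1,8,-5)
river: ρ → (-5,2,4)
river: ρ → (4,6,-3)
river: ρ → (-3,6,4)
river: ρ → (4,2,-5)
ρ-cycle length = 6 (tail of 0 descent steps not counted)

6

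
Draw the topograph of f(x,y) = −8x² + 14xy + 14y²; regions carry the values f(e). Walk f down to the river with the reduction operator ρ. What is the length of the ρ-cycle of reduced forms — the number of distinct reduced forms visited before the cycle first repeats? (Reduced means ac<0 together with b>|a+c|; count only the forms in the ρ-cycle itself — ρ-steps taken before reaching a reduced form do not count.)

D = 644, ⌊√D⌋ = 25
river: ρ → (14,14,-8)
river: ρ → (-8,18,10)
river: ρ → (10,22,-4)
river: ρ → (-4,18,20)
river: ρ → (20,22,-2)
river: ρ → (-2,22,20)
river: ρ → (20,18,-4)
river: ρ → (-4,22,10)
river: ρ → (10,18,-8)
river: ρ → (-8,14,14)
ρ-cycle length = 10 (tail of 0 descent steps not counted)

10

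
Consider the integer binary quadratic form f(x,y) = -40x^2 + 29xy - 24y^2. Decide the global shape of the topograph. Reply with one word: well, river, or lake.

D = b²−4ac = 29² − 4·(-40)·(-24) = -2999
D < 0 ⇒ definite ⇒ every region one sign ⇒ single well

well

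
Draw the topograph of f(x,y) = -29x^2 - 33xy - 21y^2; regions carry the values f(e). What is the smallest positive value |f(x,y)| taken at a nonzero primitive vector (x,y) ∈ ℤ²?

translate: b→-25 (≡33 mod 58), so (29,33,21)→(29,-25,17)
flip: (29,-25,17)→(17,25,29)
translate: b→-9 (≡25 mod 34), so (17,25,29)→(17,-9,21)
reduced (well bottom): (17,-9,21) with a≤c, −a<b≤a
well minimum |f| = |-17| = 17 (negative-definite)

17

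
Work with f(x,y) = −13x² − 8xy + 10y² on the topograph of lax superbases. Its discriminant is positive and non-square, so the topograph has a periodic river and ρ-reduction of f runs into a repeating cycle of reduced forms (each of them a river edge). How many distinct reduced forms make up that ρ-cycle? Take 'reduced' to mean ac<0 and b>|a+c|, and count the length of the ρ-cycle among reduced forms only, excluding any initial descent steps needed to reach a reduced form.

D = 584, ⌊√D⌋ = 24
descent: ρ → (10,8,-13)  [lands on river]
river: ρ → (-13,18,5)
river: ρ → (5,22,-5)
river: ρ → (-5,18,13)
river: ρ → (13,8,-10)
river: ρ → (-10,12,11)
river: ρ → (11,10,-11)
river: ρ → (-11,12,10)
ρ-cycle length = 8 (tail of 1 descent step not counted)

8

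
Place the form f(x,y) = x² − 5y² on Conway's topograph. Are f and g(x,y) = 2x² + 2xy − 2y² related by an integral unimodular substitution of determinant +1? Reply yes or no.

D₁ = 20, D₂ = 20
river cycle of f (length 2): (1, 4, -1), (-1, 4, 1)
river cycle of g (length 2): (-2, 2, 2), (2, 2, -2)
cycles differ ⇒ inequivalent

no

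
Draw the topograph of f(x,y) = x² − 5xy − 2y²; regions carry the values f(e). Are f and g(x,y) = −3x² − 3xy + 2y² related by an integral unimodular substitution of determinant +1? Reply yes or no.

D₁ = 33, D₂ = 33
river cycle of f (length 4): (-2, 5, 1), (1, 5, -2), (-2, 3, 3), (3, 3, -2)
river cycle of g (length 4): (2, 3, -3), (-3, 3, 2), (2, 5, -1), (-1, 5, 2)
cycles differ ⇒ inequivalent

no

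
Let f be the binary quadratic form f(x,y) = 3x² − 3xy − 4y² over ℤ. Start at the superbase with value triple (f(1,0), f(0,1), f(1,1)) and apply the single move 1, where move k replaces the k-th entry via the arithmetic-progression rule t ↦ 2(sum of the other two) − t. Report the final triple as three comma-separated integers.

start (3,-4,-4) = (f(1,0),f(0,1),f(1,1))
replace slot 1: 2·((-4)+(-4)) − 3 = -19 → (-19,-4,-4)

-19,-4,-4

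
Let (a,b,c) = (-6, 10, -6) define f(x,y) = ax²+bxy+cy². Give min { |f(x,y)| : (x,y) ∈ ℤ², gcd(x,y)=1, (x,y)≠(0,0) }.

translate: b→2 (≡-10 mod 12), so (6,-10,6)→(6,2,2)
flip: (6,2,2)→(2,-2,6)
translate: b→2 (≡-2 mod 4), so (2,-2,6)→(2,2,6)
reduced (well bottom): (2,2,6) with a≤c, −a<b≤a
well minimum |f| = |-2| = 2 (negative-definite)

2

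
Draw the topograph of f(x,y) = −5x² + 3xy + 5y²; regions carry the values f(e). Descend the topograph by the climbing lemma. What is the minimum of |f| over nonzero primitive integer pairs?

river: ρ → (5,7,-3)
river: ρ → (-3,5,7)
river: ρ → (7,9,-1)
river: ρ → (-1,9,7)
river: ρ → (7,5,-3)
river: ρ → (-3,7,5)
river: ρ → (5,3,-5)
river: ρ → (-5,7,3)
river: ρ → (3,5,-7)
river: ρ → (-7,9,1)
river: ρ → (1,9,-7)
river: ρ → (-7,5,3)
river: ρ → (3,7,-5)
river: ρ → (-5,3,5)
closes: descent 0, river 14
min |a| on river = 1

1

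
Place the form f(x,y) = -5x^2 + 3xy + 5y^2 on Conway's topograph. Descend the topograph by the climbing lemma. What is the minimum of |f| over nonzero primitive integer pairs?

river: ρ → (5,7,-3)
river: ρ → (-3,5,7)
river: ρ → (7,9,-1)
river: ρ → (-1,9,7)
river: ρ → (7,5,-3)
river: ρ → (-3,7,5)
river: ρ → (5,3,-5)
river: ρ → (-5,7,3)
river: ρ → (3,5,-7)
river: ρ → (-7,9,1)
river: ρ → (1,9,-7)
river: ρ → (-7,5,3)
river: ρ → (3,7,-5)
river: ρ → (-5,3,5)
closes: descent 0, river 14
min |a| on river = 1

1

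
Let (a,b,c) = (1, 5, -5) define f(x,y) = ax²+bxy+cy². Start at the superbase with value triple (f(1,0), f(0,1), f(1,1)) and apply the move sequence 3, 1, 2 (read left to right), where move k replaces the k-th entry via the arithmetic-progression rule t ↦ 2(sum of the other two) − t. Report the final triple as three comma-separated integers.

start (1,-5,1) = (f(1,0),f(0,1),f(1,1))
replace slot 3: 2·(1+(-5)) − 1 = -9 → (1,-5,-9)
replace slot 1: 2·((-5)+(-9)) − 1 = -29 → (-29,-5,-9)
replace slot 2: 2·((-29)+(-9)) − (-5) = -71 → (-29,-71,-9)

-29,-71,-9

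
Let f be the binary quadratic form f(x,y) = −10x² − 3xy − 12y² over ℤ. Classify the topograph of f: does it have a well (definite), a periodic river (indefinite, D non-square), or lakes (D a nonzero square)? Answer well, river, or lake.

D = b²−4ac = (-3)² − 4·(-10)·(-12) = -471
D < 0 ⇒ definite ⇒ every region one sign ⇒ single well

well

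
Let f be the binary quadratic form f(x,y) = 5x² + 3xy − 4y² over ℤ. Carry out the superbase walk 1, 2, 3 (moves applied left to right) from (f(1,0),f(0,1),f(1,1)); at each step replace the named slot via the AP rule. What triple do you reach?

start (5,-4,4) = (f(1,0),f(0,1),f(1,1))
replace slot 1: 2·((-4)+4) − 5 = -5 → (-5,-4,4)
replace slot 2: 2·((-5)+4) − (-4) = 2 → (-5,2,4)
replace slot 3: 2·((-5)+2) − 4 = -10 → (-5,2,-10)

-5,2,-10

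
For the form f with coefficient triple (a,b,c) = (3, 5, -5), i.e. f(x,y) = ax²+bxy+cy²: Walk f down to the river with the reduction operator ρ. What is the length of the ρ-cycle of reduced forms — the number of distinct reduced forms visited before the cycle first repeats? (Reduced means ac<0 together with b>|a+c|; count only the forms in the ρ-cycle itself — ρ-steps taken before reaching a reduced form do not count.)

D = 85, ⌊√D⌋ = 9
river: ρ → (-5,5,3)
river: ρ → (3,7,-3)
river: ρ → (-3,5,5)
river: ρ → (5,5,-3)
river: ρ → (-3,7,3)
river: ρ → (3,5,-5)
ρ-cycle length = 6 (tail of 0 descent steps not counted)

6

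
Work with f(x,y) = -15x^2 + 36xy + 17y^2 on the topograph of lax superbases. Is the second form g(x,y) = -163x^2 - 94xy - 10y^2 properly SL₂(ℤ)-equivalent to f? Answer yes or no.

D₁ = 2316, D₂ = 2316
river cycle of f (length 6): (17, 32, -19), (-19, 44, 5), (5, 46, -10), (-10, 34, 29), (29, 24, -15), (-15, 36, 17)
river cycle of g (length 6): (-10, 34, 29), (29, 24, -15), (-15, 36, 17), (17, 32, -19), (-19, 44, 5), (5, 46, -10)
cycles coincide ⇒ equivalent

yes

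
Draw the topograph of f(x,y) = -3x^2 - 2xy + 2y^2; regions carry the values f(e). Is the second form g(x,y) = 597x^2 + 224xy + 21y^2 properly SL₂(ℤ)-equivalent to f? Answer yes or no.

D₁ = 28, D₂ = 28
river cycle of f (length 4): (2, 2, -3), (-3, 4, 1), (1, 4, -3), (-3, 2, 2)
river cycle of g (length 4): (2, 2, -3), (-3, 4, 1), (1, 4, -3), (-3, 2, 2)
cycles coincide ⇒ equivalent

yes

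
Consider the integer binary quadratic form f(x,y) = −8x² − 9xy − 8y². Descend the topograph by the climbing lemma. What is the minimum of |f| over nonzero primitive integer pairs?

translate: b→-7 (≡9 mod 16), so (8,9,8)→(8,-7,7)
flip: (8,-7,7)→(7,7,8)
reduced (well bottom): (7,7,8) with a≤c, −a<b≤a
well minimum |f| = |-7| = 7 (negative-definite)

7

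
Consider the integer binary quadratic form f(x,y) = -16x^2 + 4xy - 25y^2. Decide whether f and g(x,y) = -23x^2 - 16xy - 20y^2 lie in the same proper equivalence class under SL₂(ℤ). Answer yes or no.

D₁ = -1584, D₂ = -1584
f is negative-definite; reduce −f:
−f: reduced (well bottom): (16,-4,25) with a≤c, −a<b≤a
flip sign back: reduced form of f is (-16,4,-25)
g is negative-definite; reduce −g:
−g: flip: (23,16,20)→(20,-16,23)
−g: reduced (well bottom): (20,-16,23) with a≤c, −a<b≤a
flip sign back: reduced form of g is (-20,16,-23)
reduced forms (-16, 4, -25) vs (-20, 16, -23) ⇒ inequivalent

no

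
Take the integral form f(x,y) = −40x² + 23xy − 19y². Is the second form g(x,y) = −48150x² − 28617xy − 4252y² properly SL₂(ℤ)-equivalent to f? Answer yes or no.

D₁ = -2511, D₂ = -2511
f is negative-definite; reduce −f:
−f: flip: (40,-23,19)→(19,23,40)
−f: translate: b→-15 (≡23 mod 38), so (19,23,40)→(19,-15,36)
−f: reduced (well bottom): (19,-15,36) with a≤c, −a<b≤a
flip sign back: reduced form of f is (-19,15,-36)
g is negative-definite; reduce −g:
−g: flip: (48150,28617,4252)→(4252,-28617,48150)
−g: translate: b→-3105 (≡-28617 mod 8504), so (4252,-28617,48150)→(4252,-3105,567)
−g: flip: (4252,-3105,567)→(567,3105,4252)
−g: translate: b→-297 (≡3105 mod 1134), so (567,3105,4252)→(567,-297,40)
−g: flip: (567,-297,40)→(40,297,567)
−g: translate: b→-23 (≡297 mod 80), so (40,297,567)→(40,-23,19)
−g: flip: (40,-23,19)→(19,23,40)
−g: translate: b→-15 (≡23 mod 38), so (19,23,40)→(19,-15,36)
−g: reduced (well bottom): (19,-15,36) with a≤c, −a<b≤a
flip sign back: reduced form of g is (-19,15,-36)
reduced forms (-19, 15, -36) vs (-19, 15, -36) ⇒ equivalent

yes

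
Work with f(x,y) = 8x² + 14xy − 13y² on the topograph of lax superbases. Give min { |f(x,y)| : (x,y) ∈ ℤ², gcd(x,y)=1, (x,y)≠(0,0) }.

river: ρ → (-13,12,9)
river: ρ → (9,24,-1)
river: ρ → (-1,24,9)
river: ρ → (9,12,-13)
river: ρ → (-13,14,8)
river: ρ → (8,18,-9)
river: ρ → (-9,18,8)
river: ρ → (8,14,-13)
closes: descent 0, river 8
min |a| on river = 1

1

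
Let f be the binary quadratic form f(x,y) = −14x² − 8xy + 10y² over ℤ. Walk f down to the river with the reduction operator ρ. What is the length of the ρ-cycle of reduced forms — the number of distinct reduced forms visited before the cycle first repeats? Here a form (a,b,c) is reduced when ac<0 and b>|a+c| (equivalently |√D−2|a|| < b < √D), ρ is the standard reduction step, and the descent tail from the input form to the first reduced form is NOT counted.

D = 624, ⌊√D⌋ = 24
descent: ρ → (10,8,-14)  [lands on river]
river: ρ → (-14,20,4)
river: ρ → (4,20,-14)
river: ρ → (-14,8,10)
river: ρ → (10,12,-12)
river: ρ → (-12,12,10)
ρ-cycle length = 6 (tail of 1 descent step not counted)

6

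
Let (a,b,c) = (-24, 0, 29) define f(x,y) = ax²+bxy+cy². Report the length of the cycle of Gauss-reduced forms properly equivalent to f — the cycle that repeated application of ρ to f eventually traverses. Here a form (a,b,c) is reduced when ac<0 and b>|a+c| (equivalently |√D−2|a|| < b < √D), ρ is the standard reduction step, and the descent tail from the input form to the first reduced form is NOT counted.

D = 2784, ⌊√D⌋ = 52
descent: ρ → (29,0,-24)
descent: ρ → (-24,48,5)  [lands on river]
river: ρ → (5,52,-4)
river: ρ → (-4,52,5)
river: ρ → (5,48,-24)
ρ-cycle length = 4 (tail of 2 descent steps not counted)

4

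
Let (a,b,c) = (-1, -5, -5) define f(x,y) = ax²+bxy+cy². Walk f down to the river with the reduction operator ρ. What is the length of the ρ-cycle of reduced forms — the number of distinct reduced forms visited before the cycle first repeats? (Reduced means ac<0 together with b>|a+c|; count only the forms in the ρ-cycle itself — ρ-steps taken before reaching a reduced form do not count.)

D = 5, ⌊√D⌋ = 2
descent: ρ → (-5,5,-1)
descent: ρ → (-1,1,1)  [lands on river]
river: ρ → (1,1,-1)
ρ-cycle length = 2 (tail of 2 descent steps not counted)

2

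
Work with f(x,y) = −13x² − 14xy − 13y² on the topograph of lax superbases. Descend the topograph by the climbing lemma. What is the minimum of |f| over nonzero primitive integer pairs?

translate: b→-12 (≡14 mod 26), so (13,14,13)→(13,-12,12)
flip: (13,-12,12)→(12,12,13)
reduced (well bottom): (12,12,13) with a≤c, −a<b≤a
well minimum |f| = |-12| = 12 (negative-definite)

12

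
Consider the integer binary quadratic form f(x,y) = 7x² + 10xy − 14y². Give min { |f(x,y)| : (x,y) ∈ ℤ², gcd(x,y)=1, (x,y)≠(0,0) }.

river: ρ → (-14,18,3)
river: ρ → (3,18,-14)
river: ρ → (-14,10,7)
river: ρ → (7,18,-6)
river: ρ → (-6,18,7)
river: ρ → (7,10,-14)
closes: descent 0, river 6
min |a| on river = 3

3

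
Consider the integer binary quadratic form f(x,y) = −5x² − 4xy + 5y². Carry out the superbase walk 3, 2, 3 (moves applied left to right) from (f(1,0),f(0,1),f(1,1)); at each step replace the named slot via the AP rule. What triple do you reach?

start (-5,5,-4) = (f(1,0),f(0,1),f(1,1))
replace slot 3: 2·((-5)+5) − (-4) = 4 → (-5,5,4)
replace slot 2: 2·((-5)+4) − 5 = -7 → (-5,-7,4)
replace slot 3: 2·((-5)+(-7)) − 4 = -28 → (-5,-7,-28)

-5,-7,-28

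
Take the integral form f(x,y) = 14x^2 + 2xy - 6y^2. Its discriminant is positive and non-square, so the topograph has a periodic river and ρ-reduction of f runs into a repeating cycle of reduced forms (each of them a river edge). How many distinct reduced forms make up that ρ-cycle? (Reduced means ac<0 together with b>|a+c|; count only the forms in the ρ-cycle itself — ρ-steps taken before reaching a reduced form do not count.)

D = 340, ⌊√D⌋ = 18
descent: ρ → (-6,10,10)  [lands on river]
river: ρ → (10,10,-6)
river: ρ → (-6,14,6)
river: ρ → (6,10,-10)
river: ρ → (-10,10,6)
river: ρ → (6,14,-6)
ρ-cycle length = 6 (tail of 1 descent step not counted)

6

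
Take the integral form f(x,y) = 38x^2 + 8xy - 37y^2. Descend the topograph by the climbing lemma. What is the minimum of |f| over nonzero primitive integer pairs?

river: ρ → (-37,66,9)
river: ρ → (9,60,-58)
river: ρ → (-58,56,11)
river: ρ → (11,54,-63)
river: ρ → (-63,72,2)
river: ρ → (2,72,-63)
river: ρ → (-63,54,11)
river: ρ → (11,56,-58)
river: ρ → (-58,60,9)
river: ρ → (9,66,-37)
river: ρ → (-37,8,38)
river: ρ → (38,68,-7)
river: ρ → (-7,72,18)
river: ρ → (18,72,-7)
river: ρ → (-7,68,38)
river: ρ → (38,8,-37)
closes: descent 0, river 16
min |a| on river = 2

2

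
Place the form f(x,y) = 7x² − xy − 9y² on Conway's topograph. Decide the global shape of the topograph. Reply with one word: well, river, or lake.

D = b²−4ac = (-1)² − 4·7·(-9) = 253
D > 0 non-square ⇒ indefinite ⇒ periodic river

river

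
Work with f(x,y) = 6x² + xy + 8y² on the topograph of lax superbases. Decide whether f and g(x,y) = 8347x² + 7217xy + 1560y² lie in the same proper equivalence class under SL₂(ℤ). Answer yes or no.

D₁ = -191, D₂ = -191
f: reduced (well bottom): (6,1,8) with a≤c, −a<b≤a
g: flip: (8347,7217,1560)→(1560,-7217,8347)
g: translate: b→-977 (≡-7217 mod 3120), so (1560,-7217,8347)→(1560,-977,153)
g: flip: (1560,-977,153)→(153,977,1560)
g: translate: b→59 (≡977 mod 306), so (153,977,1560)→(153,59,6)
g: flip: (153,59,6)→(6,-59,153)
g: translate: b→1 (≡-59 mod 12), so (6,-59,153)→(6,1,8)
g: reduced (well bottom): (6,1,8) with a≤c, −a<b≤a
reduced forms (6, 1, 8) vs (6, 1, 8) ⇒ equivalent

yes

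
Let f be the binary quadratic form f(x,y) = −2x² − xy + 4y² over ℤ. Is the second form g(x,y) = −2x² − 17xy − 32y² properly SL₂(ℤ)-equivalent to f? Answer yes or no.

D₁ = 33, D₂ = 33
river cycle of f (length 4): (-2, 3, 3), (3, 3, -2), (-2, 5, 1), (1, 5, -2)
river cycle of g (length 4): (-2, 3, 3), (3, 3, -2), (-2, 5, 1), (1, 5, -2)
cycles coincide ⇒ equivalent

yes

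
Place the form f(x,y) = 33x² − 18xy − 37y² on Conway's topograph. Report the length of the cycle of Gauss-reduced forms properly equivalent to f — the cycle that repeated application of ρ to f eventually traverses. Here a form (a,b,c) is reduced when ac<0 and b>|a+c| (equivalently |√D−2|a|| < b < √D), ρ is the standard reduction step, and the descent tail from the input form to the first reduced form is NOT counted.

D = 5208, ⌊√D⌋ = 72
descent: ρ → (-37,18,33)  [lands on river]
river: ρ → (33,48,-22)
river: ρ → (-22,40,41)
river: ρ → (41,42,-21)
river: ρ → (-21,42,41)
river: ρ → (41,40,-22)
river: ρ → (-22,48,33)
river: ρ → (33,18,-37)
river: ρ → (-37,56,14)
river: ρ → (14,56,-37)
ρ-cycle length = 10 (tail of 1 descent step not counted)

10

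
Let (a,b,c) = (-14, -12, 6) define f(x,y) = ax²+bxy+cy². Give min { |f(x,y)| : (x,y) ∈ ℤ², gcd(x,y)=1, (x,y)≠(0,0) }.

descent: ρ → (6,12,-14)  [lands on river]
river: ρ → (-14,16,4)
river: ρ → (4,16,-14)
river: ρ → (-14,12,6)
closes: descent 1, river 4
min |a| on river = 4

4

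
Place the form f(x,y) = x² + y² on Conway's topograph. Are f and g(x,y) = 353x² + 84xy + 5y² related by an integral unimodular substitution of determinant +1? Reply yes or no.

D₁ = -4, D₂ = -4
f: reduced (well bottom): (1,0,1) with a≤c, −a<b≤a
g: flip: (353,84,5)→(5,-84,353)
g: translate: b→-4 (≡-84 mod 10), so (5,-84,353)→(5,-4,1)
g: flip: (5,-4,1)→(1,4,5)
g: translate: b→0 (≡4 mod 2), so (1,4,5)→(1,0,1)
g: reduced (well bottom): (1,0,1) with a≤c, −a<b≤a
reduced forms (1, 0, 1) vs (1, 0, 1) ⇒ equivalent

yes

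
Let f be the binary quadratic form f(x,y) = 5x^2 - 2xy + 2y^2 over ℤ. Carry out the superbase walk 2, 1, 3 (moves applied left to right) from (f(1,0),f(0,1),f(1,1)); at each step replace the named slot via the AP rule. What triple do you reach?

start (5,2,5) = (f(1,0),f(0,1),f(1,1))
replace slot 2: 2·(5+5) − 2 = 18 → (5,18,5)
replace slot 1: 2·(18+5) − 5 = 41 → (41,18,5)
replace slot 3: 2·(41+18) − 5 = 113 → (41,18,113)

41,18,113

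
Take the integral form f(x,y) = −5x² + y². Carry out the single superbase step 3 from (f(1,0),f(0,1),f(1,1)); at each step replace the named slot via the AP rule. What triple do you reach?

start (-5,1,-4) = (f(1,0),f(0,1),f(1,1))
replace slot 3: 2·((-5)+1) − (-4) = -4 → (-5,1,-4)

-5,1,-4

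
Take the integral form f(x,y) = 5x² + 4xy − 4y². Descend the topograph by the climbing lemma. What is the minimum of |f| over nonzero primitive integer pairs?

river: ρ → (-4,4,5)
river: ρ → (5,6,-3)
river: ρ → (-3,6,5)
river: ρ → (5,4,-4)
closes: descent 0, river 4
min |a| on river = 3

3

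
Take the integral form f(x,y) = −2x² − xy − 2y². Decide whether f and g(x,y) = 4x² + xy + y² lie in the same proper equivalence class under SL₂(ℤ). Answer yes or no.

D₁ = -15, D₂ = -15
f is negative-definite; reduce −f:
−f: reduced (well bottom): (2,1,2) with a≤c, −a<b≤a
flip sign back: reduced form of f is (-2,-1,-2)
g: flip: (4,1,1)→(1,-1,4)
g: translate: b→1 (≡-1 mod 2), so (1,-1,4)→(1,1,4)
g: reduced (well bottom): (1,1,4) with a≤c, −a<b≤a
reduced forms (-2, -1, -2) vs (1, 1, 4) ⇒ inequivalent

no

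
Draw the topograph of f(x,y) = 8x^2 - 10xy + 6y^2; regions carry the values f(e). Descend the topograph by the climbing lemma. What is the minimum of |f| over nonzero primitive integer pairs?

translate: b→6 (≡-10 mod 16), so (8,-10,6)→(8,6,4)
flip: (8,6,4)→(4,-6,8)
translate: b→2 (≡-6 mod 8), so (4,-6,8)→(4,2,6)
reduced (well bottom): (4,2,6) with a≤c, −a<b≤a
well minimum = a = 4

4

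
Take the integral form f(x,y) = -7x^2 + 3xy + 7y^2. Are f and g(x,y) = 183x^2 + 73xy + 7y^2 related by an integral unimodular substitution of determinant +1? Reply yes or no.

D₁ = 205, D₂ = 205
river cycle of f (length 4): (7, 11, -3), (-3, 13, 3), (3, 11, -7), (-7, 3, 7)
river cycle of g (length 4): (7, 11, -3), (-3, 13, 3), (3, 11, -7), (-7, 3, 7)
cycles coincide ⇒ equivalent

yes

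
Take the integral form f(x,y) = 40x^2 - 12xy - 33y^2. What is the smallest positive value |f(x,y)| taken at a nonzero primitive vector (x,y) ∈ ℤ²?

descent: ρ → (-33,12,40)  [lands on river]
river: ρ → (40,68,-5)
river: ρ → (-5,72,12)
river: ρ → (12,72,-5)
river: ρ → (-5,68,40)
river: ρ → (40,12,-33)
river: ρ → (-33,54,19)
river: ρ → (19,60,-24)
river: ρ → (-24,36,43)
river: ρ → (43,50,-17)
river: ρ → (-17,52,40)
river: ρ → (40,28,-29)
river: ρ → (-29,30,39)
river: ρ → (39,48,-20)
river: ρ → (-20,72,3)
river: ρ → (3,72,-20)
river: ρ → (-20,48,39)
river: ρ → (39,30,-29)
river: ρ → (-29,28,40)
river: ρ → (40,52,-17)
river: ρ → (-17,50,43)
river: ρ → (43,36,-24)
river: ρ → (-24,60,19)
river: ρ → (19,54,-33)
closes: descent 1, river 24
min |a| on river = 3

3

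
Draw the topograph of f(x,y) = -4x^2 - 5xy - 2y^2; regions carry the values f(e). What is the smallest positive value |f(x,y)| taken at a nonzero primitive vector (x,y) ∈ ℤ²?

translate: b→-3 (≡5 mod 8), so (4,5,2)→(4,-3,1)
flip: (4,-3,1)→(1,3,4)
translate: b→1 (≡3 mod 2), so (1,3,4)→(1,1,2)
reduced (well bottom): (1,1,2) with a≤c, −a<b≤a
well minimum |f| = |-1| = 1 (negative-definite)

1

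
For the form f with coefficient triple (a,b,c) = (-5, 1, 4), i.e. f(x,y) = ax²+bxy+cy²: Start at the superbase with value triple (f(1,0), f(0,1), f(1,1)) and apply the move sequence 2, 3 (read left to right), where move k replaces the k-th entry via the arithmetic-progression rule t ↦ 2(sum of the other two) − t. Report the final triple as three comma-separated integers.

start (-5,4,0) = (f(1,0),f(0,1),f(1,1))
replace slot 2: 2·((-5)+0) − 4 = -14 → (-5,-14,0)
replace slot 3: 2·((-5)+(-14)) − 0 = -38 → (-5,-14,-38)

-5,-14,-38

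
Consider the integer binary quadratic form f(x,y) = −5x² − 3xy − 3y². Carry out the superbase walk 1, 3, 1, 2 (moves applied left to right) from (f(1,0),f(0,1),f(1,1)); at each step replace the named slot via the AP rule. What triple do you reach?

start (-5,-3,-11) = (f(1,0),f(0,1),f(1,1))
replace slot 1: 2·((-3)+(-11)) − (-5) = -23 → (-23,-3,-11)
replace slot 3: 2·((-23)+(-3)) − (-11) = -41 → (-23,-3,-41)
replace slot 1: 2·((-3)+(-41)) − (-23) = -65 → (-65,-3,-41)
replace slot 2: 2·((-65)+(-41)) − (-3) = -209 → (-65,-209,-41)

-65,-209,-41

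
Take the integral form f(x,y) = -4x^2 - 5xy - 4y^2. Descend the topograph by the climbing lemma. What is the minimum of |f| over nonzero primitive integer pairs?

translate: b→-3 (≡5 mod 8), so (4,5,4)→(4,-3,3)
flip: (4,-3,3)→(3,3,4)
reduced (well bottom): (3,3,4) with a≤c, −a<b≤a
well minimum |f| = |-3| = 3 (negative-definite)

3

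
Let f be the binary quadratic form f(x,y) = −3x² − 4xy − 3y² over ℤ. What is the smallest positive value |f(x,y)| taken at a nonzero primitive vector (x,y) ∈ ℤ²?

translate: b→-2 (≡4 mod 6), so (3,4,3)→(3,-2,2)
flip: (3,-2,2)→(2,2,3)
reduced (well bottom): (2,2,3) with a≤c, −a<b≤a
well minimum |f| = |-2| = 2 (negative-definite)

2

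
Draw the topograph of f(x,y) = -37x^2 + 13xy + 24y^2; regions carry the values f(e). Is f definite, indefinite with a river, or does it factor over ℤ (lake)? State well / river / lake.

D = b²−4ac = 13² − 4·(-37)·24 = 3721
D = 61² is a perfect square ⇒ form factors over ℤ ⇒ lakes

lake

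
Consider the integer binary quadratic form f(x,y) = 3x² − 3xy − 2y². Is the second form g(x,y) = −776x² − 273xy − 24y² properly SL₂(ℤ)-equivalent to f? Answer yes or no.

D₁ = 33, D₂ = 33
river cycle of f (length 4): (-2, 3, 3), (3, 3, -2), (-2, 5, 1), (1, 5, -2)
river cycle of g (length 4): (-2, 3, 3), (3, 3, -2), (-2, 5, 1), (1, 5, -2)
cycles coincide ⇒ equivalent

yes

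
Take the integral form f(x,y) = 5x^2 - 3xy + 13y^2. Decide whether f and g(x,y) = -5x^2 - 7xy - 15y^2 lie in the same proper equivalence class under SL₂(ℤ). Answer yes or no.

D₁ = -251, D₂ = -251
f: reduced (well bottom): (5,-3,13) with a≤c, −a<b≤a
g is negative-definite; reduce −g:
−g: translate: b→-3 (≡7 mod 10), so (5,7,15)→(5,-3,13)
−g: reduced (well bottom): (5,-3,13) with a≤c, −a<b≤a
flip sign back: reduced form of g is (-5,3,-13)
reduced forms (5, -3, 13) vs (-5, 3, -13) ⇒ inequivalent

no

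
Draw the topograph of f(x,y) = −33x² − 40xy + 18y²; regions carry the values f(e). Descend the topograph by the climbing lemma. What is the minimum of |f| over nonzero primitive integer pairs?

descent: ρ → (18,40,-33)  [lands on river]
river: ρ → (-33,26,25)
river: ρ → (25,24,-34)
river: ρ → (-34,44,15)
river: ρ → (15,46,-31)
river: ρ → (-31,16,30)
river: ρ → (30,44,-17)
river: ρ → (-17,58,9)
river: ρ → (9,50,-41)
river: ρ → (-41,32,18)
closes: descent 1, river 10
min |a| on river = 9

9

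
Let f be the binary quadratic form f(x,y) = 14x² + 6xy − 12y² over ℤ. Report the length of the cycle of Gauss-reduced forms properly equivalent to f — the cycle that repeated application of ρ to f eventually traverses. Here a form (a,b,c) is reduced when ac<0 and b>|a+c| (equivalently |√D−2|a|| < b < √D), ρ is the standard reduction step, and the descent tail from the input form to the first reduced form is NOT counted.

D = 708, ⌊√D⌋ = 26
river: ρ → (-12,18,8)
river: ρ → (8,14,-16)
river: ρ → (-16,18,6)
river: ρ → (6,18,-16)
river: ρ → (-16,14,8)
river: ρ → (8,18,-12)
river: ρ → (-12,6,14)
river: ρ → (14,22,-4)
river: ρ → (-4,26,2)
river: ρ → (2,26,-4)
river: ρ → (-4,22,14)
river: ρ → (14,6,-12)
ρ-cycle length = 12 (tail of 0 descent steps not counted)

12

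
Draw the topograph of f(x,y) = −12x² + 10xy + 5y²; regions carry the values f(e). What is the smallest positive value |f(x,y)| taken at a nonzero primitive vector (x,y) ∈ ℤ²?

river: ρ → (5,10,-12)
river: ρ → (-12,14,3)
river: ρ → (3,16,-7)
river: ρ → (-7,12,7)
river: ρ → (7,16,-3)
river: ρ → (-3,14,12)
river: ρ → (12,10,-5)
river: ρ → (-5,10,12)
river: ρ → (12,14,-3)
river: ρ → (-3,16,7)
river: ρ → (7,12,-7)
river: ρ → (-7,16,3)
river: ρ → (3,14,-12)
river: ρ → (-12,10,5)
closes: descent 0, river 14
min |a| on river = 3

3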